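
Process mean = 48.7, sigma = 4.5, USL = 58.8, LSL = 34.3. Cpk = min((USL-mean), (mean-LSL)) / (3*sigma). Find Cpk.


Cpu = (58.8 - 48.7) / (3 * 4.5) = 0.75
Cpl = (48.7 - 34.3) / (3 * 4.5) = 1.07
Cpk = min(0.75, 1.07) = 0.75

0.75


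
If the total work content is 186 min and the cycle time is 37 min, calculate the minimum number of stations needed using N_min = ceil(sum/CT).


Formula: N_min = ceil(Sum of Task Times / Cycle Time)
N_min = ceil(186 min / 37 min) = ceil(5.027)
N_min = 6 stations

6


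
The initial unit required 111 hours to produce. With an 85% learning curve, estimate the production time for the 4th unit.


Formula: T_n = T_1 * (learning_rate)^(log2(n)) where learning_rate = rate/100
Doublings = log2(4) = 2
T_n = 111 * 0.85^2
T_n = 111 * 0.7225 = 80.2 hours

80.2 hours


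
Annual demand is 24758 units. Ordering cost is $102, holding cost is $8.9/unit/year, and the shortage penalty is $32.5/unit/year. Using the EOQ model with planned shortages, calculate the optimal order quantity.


Formula: EOQ* = sqrt(2DS/H) * sqrt((H+P)/P)
Base EOQ = sqrt(2*24758*102/8.9) = 753.32 units
Correction = sqrt((8.9+32.5)/32.5) = 1.12865
EOQ* = 753.32 * 1.12865 = 850.2 units

850.2 units


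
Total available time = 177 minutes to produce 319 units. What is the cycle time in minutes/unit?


Formula: CT = Available Time / Number of Units
CT = 177 min / 319 units
CT = 0.55 min/unit

0.55 min/unit


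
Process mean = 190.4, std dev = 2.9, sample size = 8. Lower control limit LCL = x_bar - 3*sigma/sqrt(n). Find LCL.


LCL = 190.4 - 3 * 2.9 / sqrt(8)

187.32


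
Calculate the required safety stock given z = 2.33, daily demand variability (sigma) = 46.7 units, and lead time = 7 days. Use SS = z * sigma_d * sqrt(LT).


Formula: SS = z * sigma_d * sqrt(LT)
sqrt(LT) = sqrt(7) = 2.6458
SS = 2.33 * 46.7 * 2.6458
SS = 287.9 units

287.9 units


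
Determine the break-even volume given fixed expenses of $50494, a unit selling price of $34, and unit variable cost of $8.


Formula: BEQ = Fixed Costs / (Price - Variable Cost)
Contribution margin = $34 - $8 = $26/unit
BEQ = ceil($50494 / $26/unit) = ceil(1942.08) = 1943 units

1943 units


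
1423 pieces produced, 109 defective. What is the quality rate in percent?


Formula: Quality Rate = Good Pieces / Total Pieces * 100
Good pieces = 1423 - 109 = 1314
QR = 1314 / 1423 * 100 = 92.3%

92.3%


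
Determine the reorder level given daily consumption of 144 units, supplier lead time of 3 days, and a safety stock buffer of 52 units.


Formula: ROP = (Daily Demand * Lead Time) + Safety Stock
Demand during lead time = 144 * 3 = 432 units
ROP = 432 + 52 = 484 units

484 units


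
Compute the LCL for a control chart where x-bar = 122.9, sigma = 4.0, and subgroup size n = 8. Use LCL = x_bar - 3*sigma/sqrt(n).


LCL = 122.9 - 3 * 4.0 / sqrt(8)

118.66


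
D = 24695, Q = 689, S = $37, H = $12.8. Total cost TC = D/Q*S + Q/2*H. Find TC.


TC = 24695/689 * 37 + 689/2 * 12.8

$5735.75


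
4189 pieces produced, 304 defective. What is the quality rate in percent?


Formula: Quality Rate = Good Pieces / Total Pieces * 100
Good pieces = 4189 - 304 = 3885
QR = 3885 / 4189 * 100 = 92.7%

92.7%


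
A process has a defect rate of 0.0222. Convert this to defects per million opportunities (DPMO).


DPMO = defect_rate * 1000000 = 0.0222 * 1000000

22200


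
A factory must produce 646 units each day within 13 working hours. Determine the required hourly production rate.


Formula: Production Rate = Daily Demand / Available Hours
Rate = 646 units/day / 13 hours/day
Rate = 49.7 units/hour

49.7 units/hour


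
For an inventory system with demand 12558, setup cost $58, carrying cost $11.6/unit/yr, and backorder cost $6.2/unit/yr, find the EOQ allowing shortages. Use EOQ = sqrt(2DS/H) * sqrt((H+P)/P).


Formula: EOQ* = sqrt(2DS/H) * sqrt((H+P)/P)
Base EOQ = sqrt(2*12558*58/11.6) = 354.37 units
Correction = sqrt((11.6+6.2)/6.2) = 1.69439
EOQ* = 354.37 * 1.69439 = 600.4 units

600.4 units


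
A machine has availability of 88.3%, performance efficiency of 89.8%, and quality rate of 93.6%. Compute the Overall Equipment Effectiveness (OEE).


Formula: OEE = Availability * Performance * Quality / 10000
A * P = 88.3% * 89.8% / 100 = 79.29%
OEE = 79.29% * 93.6% / 100 = 74.2%

74.2%


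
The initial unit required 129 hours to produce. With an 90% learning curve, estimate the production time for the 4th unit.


Formula: T_n = T_1 * (learning_rate)^(log2(n)) where learning_rate = rate/100
Doublings = log2(4) = 2
T_n = 129 * 0.9^2
T_n = 129 * 0.81 = 104.5 hours

104.5 hours


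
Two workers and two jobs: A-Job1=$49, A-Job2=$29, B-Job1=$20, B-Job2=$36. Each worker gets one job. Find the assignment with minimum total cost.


Option 1: A->1 + B->2 = $49 + $36 = $85
Option 2: A->2 + B->1 = $29 + $20 = $49
Min cost = min($85, $49) = $49

$49


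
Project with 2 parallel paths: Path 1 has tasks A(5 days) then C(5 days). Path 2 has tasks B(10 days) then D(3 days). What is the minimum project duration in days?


Path 1 = 5 + 5 = 10 days
Path 2 = 10 + 3 = 13 days
Duration = max(10, 13) = 13 days

13 days


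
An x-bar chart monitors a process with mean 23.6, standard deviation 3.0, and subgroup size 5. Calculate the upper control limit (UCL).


UCL = 23.6 + 3 * 3.0 / sqrt(5)

27.62


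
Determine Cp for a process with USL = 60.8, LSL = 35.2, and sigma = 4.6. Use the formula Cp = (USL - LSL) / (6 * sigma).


Cp = (60.8 - 35.2) / (6 * 4.6)

0.93


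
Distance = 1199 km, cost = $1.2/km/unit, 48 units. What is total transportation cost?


TC = dist * cost * units = 1199 * 1.2 * 48 = $69062.40

$69062.40


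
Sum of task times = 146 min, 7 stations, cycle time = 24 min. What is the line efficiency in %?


Formula: Efficiency = Sum of Task Times / (N_stations * CT) * 100
Total station capacity = 7 stations * 24 min = 168 min
Efficiency = 146 / 168 * 100 = 86.9%

86.9%


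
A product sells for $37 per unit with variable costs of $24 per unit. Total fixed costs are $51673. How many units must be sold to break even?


Formula: BEQ = Fixed Costs / (Price - Variable Cost)
Contribution margin = $37 - $24 = $13/unit
BEQ = ceil($51673 / $13/unit) = ceil(3974.85) = 3975 units

3975 units


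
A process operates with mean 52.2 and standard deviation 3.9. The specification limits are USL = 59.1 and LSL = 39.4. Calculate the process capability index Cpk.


Cpu = (59.1 - 52.2) / (3 * 3.9) = 0.59
Cpl = (52.2 - 39.4) / (3 * 3.9) = 1.09
Cpk = min(0.59, 1.09) = 0.59

0.59


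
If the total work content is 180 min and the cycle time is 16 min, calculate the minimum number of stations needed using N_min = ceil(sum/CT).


Formula: N_min = ceil(Sum of Task Times / Cycle Time)
N_min = ceil(180 min / 16 min) = ceil(11.25)
N_min = 12 stations

12


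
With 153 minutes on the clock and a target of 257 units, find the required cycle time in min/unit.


Formula: CT = Available Time / Number of Units
CT = 153 min / 257 units
CT = 0.6 min/unit

0.6 min/unit


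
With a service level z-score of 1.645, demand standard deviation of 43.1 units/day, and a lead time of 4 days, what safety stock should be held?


Formula: SS = z * sigma_d * sqrt(LT)
sqrt(LT) = sqrt(4) = 2.0
SS = 1.645 * 43.1 * 2.0
SS = 141.8 units

141.8 units


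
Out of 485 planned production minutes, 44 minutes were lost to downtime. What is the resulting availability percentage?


Formula: Availability = (Planned Time - Downtime) / Planned Time * 100
Uptime = 485 - 44 = 441 min
Availability = 441 / 485 * 100 = 90.9%

90.9%


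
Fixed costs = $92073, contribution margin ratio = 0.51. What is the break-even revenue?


Formula: BER = Fixed Costs / Contribution Margin Ratio
BER = $92073 / 0.51
BER = $180535.29 (to the nearest cent)

$180535.29


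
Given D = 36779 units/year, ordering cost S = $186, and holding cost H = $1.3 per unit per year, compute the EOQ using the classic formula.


Formula: EOQ = sqrt(2 * D * S / H)
Numerator: 2 * 36779 * 186 = 13681788
2DS/H = 13681788 / 1.3 = 10524452.3
EOQ = sqrt(10524452.3) = 3244.1 units

3244.1 units


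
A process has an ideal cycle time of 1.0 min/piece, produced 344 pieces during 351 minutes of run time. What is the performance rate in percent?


Formula: Performance = (Ideal CT * Total Count) / Run Time * 100
Ideal output time = 1.0 * 344 = 344.0 min
Performance = 344.0 / 351 * 100 = 98.0%

98.0%


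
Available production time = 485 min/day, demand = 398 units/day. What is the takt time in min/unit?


Formula: Takt Time = Available Production Time / Customer Demand
Takt = 485 min/day / 398 units/day
Takt = 1.22 min/unit

1.22 min/unit


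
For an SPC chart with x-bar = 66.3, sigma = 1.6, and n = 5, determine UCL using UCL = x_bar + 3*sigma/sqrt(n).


UCL = 66.3 + 3 * 1.6 / sqrt(5)

68.45


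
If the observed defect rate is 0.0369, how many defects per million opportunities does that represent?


DPMO = defect_rate * 1000000 = 0.0369 * 1000000

36900


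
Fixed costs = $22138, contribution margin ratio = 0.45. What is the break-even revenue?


Formula: BER = Fixed Costs / Contribution Margin Ratio
BER = $22138 / 0.45
BER = $49195.56 (to the nearest cent)

$49195.56


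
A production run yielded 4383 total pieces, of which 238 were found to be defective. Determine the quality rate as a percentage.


Formula: Quality Rate = Good Pieces / Total Pieces * 100
Good pieces = 4383 - 238 = 4145
QR = 4145 / 4383 * 100 = 94.6%

94.6%


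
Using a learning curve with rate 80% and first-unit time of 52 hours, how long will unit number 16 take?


Formula: T_n = T_1 * (learning_rate)^(log2(n)) where learning_rate = rate/100
Doublings = log2(16) = 4
T_n = 52 * 0.8^4
T_n = 52 * 0.4096 = 21.3 hours

21.3 hours


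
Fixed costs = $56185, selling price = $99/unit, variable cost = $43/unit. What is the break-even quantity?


Formula: BEQ = Fixed Costs / (Price - Variable Cost)
Contribution margin = $99 - $43 = $56/unit
BEQ = ceil($56185 / $56/unit) = ceil(1003.3) = 1004 units

1004 units


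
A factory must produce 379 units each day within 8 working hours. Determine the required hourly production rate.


Formula: Production Rate = Daily Demand / Available Hours
Rate = 379 units/day / 8 hours/day
Rate = 47.4 units/hour

47.4 units/hour


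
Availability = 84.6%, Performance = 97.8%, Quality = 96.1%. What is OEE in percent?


Formula: OEE = Availability * Performance * Quality / 10000
A * P = 84.6% * 97.8% / 100 = 82.74%
OEE = 82.74% * 96.1% / 100 = 79.5%

79.5%


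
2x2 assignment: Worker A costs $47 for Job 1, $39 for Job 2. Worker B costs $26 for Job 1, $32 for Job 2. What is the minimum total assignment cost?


Option 1: A->1 + B->2 = $47 + $32 = $79
Option 2: A->2 + B->1 = $39 + $26 = $65
Min cost = min($79, $65) = $65

$65


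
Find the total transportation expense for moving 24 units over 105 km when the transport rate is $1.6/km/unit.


TC = dist * cost * units = 105 * 1.6 * 24 = $4032.00

$4032.00


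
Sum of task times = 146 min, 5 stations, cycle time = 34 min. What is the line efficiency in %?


Formula: Efficiency = Sum of Task Times / (N_stations * CT) * 100
Total station capacity = 5 stations * 34 min = 170 min
Efficiency = 146 / 170 * 100 = 85.9%

85.9%


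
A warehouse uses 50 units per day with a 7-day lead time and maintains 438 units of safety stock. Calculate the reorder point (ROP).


Formula: ROP = (Daily Demand * Lead Time) + Safety Stock
Demand during lead time = 50 * 7 = 350 units
ROP = 350 + 438 = 788 units

788 units


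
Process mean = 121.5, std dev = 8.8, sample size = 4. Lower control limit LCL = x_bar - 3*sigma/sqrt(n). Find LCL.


LCL = 121.5 - 3 * 8.8 / sqrt(4)

108.3


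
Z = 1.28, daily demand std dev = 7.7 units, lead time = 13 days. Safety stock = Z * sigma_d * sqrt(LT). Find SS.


Formula: SS = z * sigma_d * sqrt(LT)
sqrt(LT) = sqrt(13) = 3.6056
SS = 1.28 * 7.7 * 3.6056
SS = 35.5 units

35.5 units


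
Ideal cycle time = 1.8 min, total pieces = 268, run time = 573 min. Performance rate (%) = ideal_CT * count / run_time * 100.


Formula: Performance = (Ideal CT * Total Count) / Run Time * 100
Ideal output time = 1.8 * 268 = 482.4 min
Performance = 482.4 / 573 * 100 = 84.2%

84.2%


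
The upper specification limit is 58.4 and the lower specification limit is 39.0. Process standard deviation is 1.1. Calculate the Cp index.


Cp = (58.4 - 39.0) / (6 * 1.1)

2.94


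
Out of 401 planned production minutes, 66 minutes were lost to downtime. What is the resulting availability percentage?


Formula: Availability = (Planned Time - Downtime) / Planned Time * 100
Uptime = 401 - 66 = 335 min
Availability = 335 / 401 * 100 = 83.5%

83.5%


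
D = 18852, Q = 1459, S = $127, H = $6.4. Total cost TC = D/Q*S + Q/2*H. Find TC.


TC = 18852/1459 * 127 + 1459/2 * 6.4

$6309.79


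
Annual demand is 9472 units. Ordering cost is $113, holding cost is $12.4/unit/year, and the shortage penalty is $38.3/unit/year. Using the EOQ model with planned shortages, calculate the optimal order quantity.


Formula: EOQ* = sqrt(2DS/H) * sqrt((H+P)/P)
Base EOQ = sqrt(2*9472*113/12.4) = 415.49 units
Correction = sqrt((12.4+38.3)/38.3) = 1.15055
EOQ* = 415.49 * 1.15055 = 478.0 units

478.0 units


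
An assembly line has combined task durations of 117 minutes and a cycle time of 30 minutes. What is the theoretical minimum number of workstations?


Formula: N_min = ceil(Sum of Task Times / Cycle Time)
N_min = ceil(117 min / 30 min) = ceil(3.9)
N_min = 4 stations

4


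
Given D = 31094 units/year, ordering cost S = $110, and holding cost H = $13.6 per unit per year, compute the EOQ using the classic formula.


Formula: EOQ = sqrt(2 * D * S / H)
Numerator: 2 * 31094 * 110 = 6840680
2DS/H = 6840680 / 13.6 = 502991.2
EOQ = sqrt(502991.2) = 709.2 units

709.2 units


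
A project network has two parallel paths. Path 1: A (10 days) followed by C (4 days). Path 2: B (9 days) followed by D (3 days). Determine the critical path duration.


Path 1 = 10 + 4 = 14 days
Path 2 = 9 + 3 = 12 days
Duration = max(14, 12) = 14 days

14 days


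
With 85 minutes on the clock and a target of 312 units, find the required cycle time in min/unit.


Formula: CT = Available Time / Number of Units
CT = 85 min / 312 units
CT = 0.27 min/unit

0.27 min/unit


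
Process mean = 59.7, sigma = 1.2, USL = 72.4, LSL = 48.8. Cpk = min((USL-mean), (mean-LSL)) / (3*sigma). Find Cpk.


Cpu = (72.4 - 59.7) / (3 * 1.2) = 3.53
Cpl = (59.7 - 48.8) / (3 * 1.2) = 3.03
Cpk = min(3.53, 3.03) = 3.03

3.03


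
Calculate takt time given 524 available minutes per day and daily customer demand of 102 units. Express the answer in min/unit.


Formula: Takt Time = Available Production Time / Customer Demand
Takt = 524 min/day / 102 units/day
Takt = 5.14 min/unit

5.14 min/unit


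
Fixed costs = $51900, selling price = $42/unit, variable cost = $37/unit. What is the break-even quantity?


Formula: BEQ = Fixed Costs / (Price - Variable Cost)
Contribution margin = $42 - $37 = $5/unit
BEQ = ceil($51900 / $5/unit) = ceil(10380.0) = 10380 units

10380 units


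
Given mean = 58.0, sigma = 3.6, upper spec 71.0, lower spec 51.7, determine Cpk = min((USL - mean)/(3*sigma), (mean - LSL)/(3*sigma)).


Cpu = (71.0 - 58.0) / (3 * 3.6) = 1.2
Cpl = (58.0 - 51.7) / (3 * 3.6) = 0.58
Cpk = min(1.2, 0.58) = 0.58

0.58


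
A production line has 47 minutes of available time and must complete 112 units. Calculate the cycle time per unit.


Formula: CT = Available Time / Number of Units
CT = 47 min / 112 units
CT = 0.42 min/unit

0.42 min/unit


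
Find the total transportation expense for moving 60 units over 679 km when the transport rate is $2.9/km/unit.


TC = dist * cost * units = 679 * 2.9 * 60 = $118146.00

$118146.00


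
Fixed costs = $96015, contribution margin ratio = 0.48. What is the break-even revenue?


Formula: BER = Fixed Costs / Contribution Margin Ratio
BER = $96015 / 0.48
BER = $200031.25 (to the nearest cent)

$200031.25


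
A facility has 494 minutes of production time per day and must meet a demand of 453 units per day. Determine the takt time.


Formula: Takt Time = Available Production Time / Customer Demand
Takt = 494 min/day / 453 units/day
Takt = 1.09 min/unit

1.09 min/unit


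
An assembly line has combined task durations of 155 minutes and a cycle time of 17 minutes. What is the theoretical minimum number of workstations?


Formula: N_min = ceil(Sum of Task Times / Cycle Time)
N_min = ceil(155 min / 17 min) = ceil(9.1176)
N_min = 10 stations

10


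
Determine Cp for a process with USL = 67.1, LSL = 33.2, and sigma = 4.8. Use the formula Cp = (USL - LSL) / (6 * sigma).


Cp = (67.1 - 33.2) / (6 * 4.8)

1.18


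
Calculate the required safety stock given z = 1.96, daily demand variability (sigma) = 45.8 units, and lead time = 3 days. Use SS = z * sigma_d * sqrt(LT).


Formula: SS = z * sigma_d * sqrt(LT)
sqrt(LT) = sqrt(3) = 1.7321
SS = 1.96 * 45.8 * 1.7321
SS = 155.5 units

155.5 units


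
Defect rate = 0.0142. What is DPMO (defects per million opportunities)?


DPMO = defect_rate * 1000000 = 0.0142 * 1000000

14200


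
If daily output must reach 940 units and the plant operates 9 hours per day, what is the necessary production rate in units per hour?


Formula: Production Rate = Daily Demand / Available Hours
Rate = 940 units/day / 9 hours/day
Rate = 104.4 units/hour

104.4 units/hour


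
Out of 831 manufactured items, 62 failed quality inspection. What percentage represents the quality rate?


Formula: Quality Rate = Good Pieces / Total Pieces * 100
Good pieces = 831 - 62 = 769
QR = 769 / 831 * 100 = 92.5%

92.5%


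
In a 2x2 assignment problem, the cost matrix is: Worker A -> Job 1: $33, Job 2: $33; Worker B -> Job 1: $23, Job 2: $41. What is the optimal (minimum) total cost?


Option 1: A->1 + B->2 = $33 + $41 = $74
Option 2: A->2 + B->1 = $33 + $23 = $56
Min cost = min($74, $56) = $56

$56


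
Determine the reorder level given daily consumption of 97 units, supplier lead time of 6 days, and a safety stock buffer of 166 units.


Formula: ROP = (Daily Demand * Lead Time) + Safety Stock
Demand during lead time = 97 * 6 = 582 units
ROP = 582 + 166 = 748 units

748 units


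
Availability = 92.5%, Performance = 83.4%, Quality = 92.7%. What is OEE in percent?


Formula: OEE = Availability * Performance * Quality / 10000
A * P = 92.5% * 83.4% / 100 = 77.15%
OEE = 77.15% * 92.7% / 100 = 71.5%

71.5%


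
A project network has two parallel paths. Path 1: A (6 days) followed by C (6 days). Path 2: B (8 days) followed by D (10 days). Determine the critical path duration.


Path 1 = 6 + 6 = 12 days
Path 2 = 8 + 10 = 18 days
Duration = max(12, 18) = 18 days

18 days


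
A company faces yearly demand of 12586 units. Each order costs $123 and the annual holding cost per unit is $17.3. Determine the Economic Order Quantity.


Formula: EOQ = sqrt(2 * D * S / H)
Numerator: 2 * 12586 * 123 = 3096156
2DS/H = 3096156 / 17.3 = 178968.6
EOQ = sqrt(178968.6) = 423.0 units

423.0 units


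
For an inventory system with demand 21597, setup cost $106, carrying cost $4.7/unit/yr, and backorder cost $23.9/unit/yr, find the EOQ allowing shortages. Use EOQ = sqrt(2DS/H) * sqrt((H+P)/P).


Formula: EOQ* = sqrt(2DS/H) * sqrt((H+P)/P)
Base EOQ = sqrt(2*21597*106/4.7) = 987.0 units
Correction = sqrt((4.7+23.9)/23.9) = 1.09392
EOQ* = 987.0 * 1.09392 = 1079.7 units

1079.7 units


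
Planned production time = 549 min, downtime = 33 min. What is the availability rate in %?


Formula: Availability = (Planned Time - Downtime) / Planned Time * 100
Uptime = 549 - 33 = 516 min
Availability = 516 / 549 * 100 = 94.0%

94.0%


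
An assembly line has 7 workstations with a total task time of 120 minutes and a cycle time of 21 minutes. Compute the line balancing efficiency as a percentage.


Formula: Efficiency = Sum of Task Times / (N_stations * CT) * 100
Total station capacity = 7 stations * 21 min = 147 min
Efficiency = 120 / 147 * 100 = 81.6%

81.6%


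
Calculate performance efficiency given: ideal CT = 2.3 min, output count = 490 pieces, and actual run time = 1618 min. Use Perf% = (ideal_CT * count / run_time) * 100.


Formula: Performance = (Ideal CT * Total Count) / Run Time * 100
Ideal output time = 2.3 * 490 = 1127.0 min
Performance = 1127.0 / 1618 * 100 = 69.7%

69.7%


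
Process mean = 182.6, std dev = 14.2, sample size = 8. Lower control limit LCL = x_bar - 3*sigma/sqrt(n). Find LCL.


LCL = 182.6 - 3 * 14.2 / sqrt(8)

167.54


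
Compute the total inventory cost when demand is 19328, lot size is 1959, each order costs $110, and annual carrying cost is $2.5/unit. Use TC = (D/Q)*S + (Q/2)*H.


TC = 19328/1959 * 110 + 1959/2 * 2.5

$3534.04


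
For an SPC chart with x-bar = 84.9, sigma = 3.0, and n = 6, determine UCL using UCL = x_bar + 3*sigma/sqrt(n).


UCL = 84.9 + 3 * 3.0 / sqrt(6)

88.57


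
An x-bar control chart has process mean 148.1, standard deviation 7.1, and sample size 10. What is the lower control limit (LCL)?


LCL = 148.1 - 3 * 7.1 / sqrt(10)

141.36


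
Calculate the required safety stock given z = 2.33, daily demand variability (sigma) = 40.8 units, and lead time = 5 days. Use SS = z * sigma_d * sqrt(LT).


Formula: SS = z * sigma_d * sqrt(LT)
sqrt(LT) = sqrt(5) = 2.2361
SS = 2.33 * 40.8 * 2.2361
SS = 212.6 units

212.6 units


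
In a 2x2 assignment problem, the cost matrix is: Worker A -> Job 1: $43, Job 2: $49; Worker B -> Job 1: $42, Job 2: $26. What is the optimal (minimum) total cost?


Option 1: A->1 + B->2 = $43 + $26 = $69
Option 2: A->2 + B->1 = $49 + $42 = $91
Min cost = min($69, $91) = $69

$69


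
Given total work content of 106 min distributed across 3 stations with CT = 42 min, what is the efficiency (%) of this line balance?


Formula: Efficiency = Sum of Task Times / (N_stations * CT) * 100
Total station capacity = 3 stations * 42 min = 126 min
Efficiency = 106 / 126 * 100 = 84.1%

84.1%


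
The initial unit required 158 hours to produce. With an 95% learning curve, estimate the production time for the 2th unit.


Formula: T_n = T_1 * (learning_rate)^(log2(n)) where learning_rate = rate/100
Doublings = log2(2) = 1
T_n = 158 * 0.95^1
T_n = 158 * 0.95 = 150.1 hours

150.1 hours


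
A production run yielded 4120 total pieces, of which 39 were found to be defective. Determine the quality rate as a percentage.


Formula: Quality Rate = Good Pieces / Total Pieces * 100
Good pieces = 4120 - 39 = 4081
QR = 4081 / 4120 * 100 = 99.1%

99.1%


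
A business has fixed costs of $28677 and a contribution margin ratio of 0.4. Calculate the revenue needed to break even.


Formula: BER = Fixed Costs / Contribution Margin Ratio
BER = $28677 / 0.4
BER = $71692.50 (to the nearest cent)

$71692.50


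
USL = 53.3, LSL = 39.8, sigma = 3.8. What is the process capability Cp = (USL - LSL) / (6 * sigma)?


Cp = (53.3 - 39.8) / (6 * 3.8)

0.59


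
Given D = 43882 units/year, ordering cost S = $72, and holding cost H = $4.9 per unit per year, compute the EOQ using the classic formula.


Formula: EOQ = sqrt(2 * D * S / H)
Numerator: 2 * 43882 * 72 = 6319008
2DS/H = 6319008 / 4.9 = 1289593.5
EOQ = sqrt(1289593.5) = 1135.6 units

1135.6 units


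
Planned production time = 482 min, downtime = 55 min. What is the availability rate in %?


Formula: Availability = (Planned Time - Downtime) / Planned Time * 100
Uptime = 482 - 55 = 427 min
Availability = 427 / 482 * 100 = 88.6%

88.6%


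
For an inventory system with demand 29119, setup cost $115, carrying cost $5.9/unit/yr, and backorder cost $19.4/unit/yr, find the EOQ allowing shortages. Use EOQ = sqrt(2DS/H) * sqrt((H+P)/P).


Formula: EOQ* = sqrt(2DS/H) * sqrt((H+P)/P)
Base EOQ = sqrt(2*29119*115/5.9) = 1065.43 units
Correction = sqrt((5.9+19.4)/19.4) = 1.14198
EOQ* = 1065.43 * 1.14198 = 1216.7 units

1216.7 units


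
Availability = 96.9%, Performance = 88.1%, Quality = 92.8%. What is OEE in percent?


Formula: OEE = Availability * Performance * Quality / 10000
A * P = 96.9% * 88.1% / 100 = 85.37%
OEE = 85.37% * 92.8% / 100 = 79.2%

79.2%


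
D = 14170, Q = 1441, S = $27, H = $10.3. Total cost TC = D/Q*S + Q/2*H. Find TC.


TC = 14170/1441 * 27 + 1441/2 * 10.3

$7686.65


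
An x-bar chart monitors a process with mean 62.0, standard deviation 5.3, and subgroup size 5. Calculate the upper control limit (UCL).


UCL = 62.0 + 3 * 5.3 / sqrt(5)

69.11


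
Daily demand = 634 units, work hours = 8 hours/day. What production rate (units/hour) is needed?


Formula: Production Rate = Daily Demand / Available Hours
Rate = 634 units/day / 8 hours/day
Rate = 79.3 units/hour

79.3 units/hour


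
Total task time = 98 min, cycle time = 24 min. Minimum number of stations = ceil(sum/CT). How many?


Formula: N_min = ceil(Sum of Task Times / Cycle Time)
N_min = ceil(98 min / 24 min) = ceil(4.0833)
N_min = 5 stations

5


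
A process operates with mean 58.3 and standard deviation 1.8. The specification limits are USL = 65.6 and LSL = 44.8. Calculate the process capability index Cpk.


Cpu = (65.6 - 58.3) / (3 * 1.8) = 1.35
Cpl = (58.3 - 44.8) / (3 * 1.8) = 2.5
Cpk = min(1.35, 2.5) = 1.35

1.35


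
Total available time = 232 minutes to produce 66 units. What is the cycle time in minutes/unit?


Formula: CT = Available Time / Number of Units
CT = 232 min / 66 units
CT = 3.52 min/unit

3.52 min/unit


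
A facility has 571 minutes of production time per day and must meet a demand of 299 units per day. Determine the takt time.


Formula: Takt Time = Available Production Time / Customer Demand
Takt = 571 min/day / 299 units/day
Takt = 1.91 min/unit

1.91 min/unit


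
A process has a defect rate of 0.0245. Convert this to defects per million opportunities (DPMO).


DPMO = defect_rate * 1000000 = 0.0245 * 1000000

24500


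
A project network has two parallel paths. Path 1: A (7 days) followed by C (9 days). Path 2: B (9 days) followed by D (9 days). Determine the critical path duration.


Path 1 = 7 + 9 = 16 days
Path 2 = 9 + 9 = 18 days
Duration = max(16, 18) = 18 days

18 days


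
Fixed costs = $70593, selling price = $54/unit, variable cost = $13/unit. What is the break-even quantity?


Formula: BEQ = Fixed Costs / (Price - Variable Cost)
Contribution margin = $54 - $13 = $41/unit
BEQ = ceil($70593 / $41/unit) = ceil(1721.78) = 1722 units

1722 units


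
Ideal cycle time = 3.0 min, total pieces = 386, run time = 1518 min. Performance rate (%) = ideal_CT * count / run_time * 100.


Formula: Performance = (Ideal CT * Total Count) / Run Time * 100
Ideal output time = 3.0 * 386 = 1158.0 min
Performance = 1158.0 / 1518 * 100 = 76.3%

76.3%


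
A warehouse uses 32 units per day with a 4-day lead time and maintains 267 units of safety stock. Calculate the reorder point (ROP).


Formula: ROP = (Daily Demand * Lead Time) + Safety Stock
Demand during lead time = 32 * 4 = 128 units
ROP = 128 + 267 = 395 units

395 units


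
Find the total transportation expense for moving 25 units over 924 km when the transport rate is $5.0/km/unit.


TC = dist * cost * units = 924 * 5.0 * 25 = $115500.00

$115500.00


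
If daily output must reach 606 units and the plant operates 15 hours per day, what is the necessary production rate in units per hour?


Formula: Production Rate = Daily Demand / Available Hours
Rate = 606 units/day / 15 hours/day
Rate = 40.4 units/hour

40.4 units/hour


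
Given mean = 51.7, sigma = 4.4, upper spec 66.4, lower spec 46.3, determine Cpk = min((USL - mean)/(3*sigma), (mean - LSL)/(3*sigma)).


Cpu = (66.4 - 51.7) / (3 * 4.4) = 1.11
Cpl = (51.7 - 46.3) / (3 * 4.4) = 0.41
Cpk = min(1.11, 0.41) = 0.41

0.41


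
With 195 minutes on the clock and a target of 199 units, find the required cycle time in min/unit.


Formula: CT = Available Time / Number of Units
CT = 195 min / 199 units
CT = 0.98 min/unit

0.98 min/unit


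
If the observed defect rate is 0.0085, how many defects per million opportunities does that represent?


DPMO = defect_rate * 1000000 = 0.0085 * 1000000

8500


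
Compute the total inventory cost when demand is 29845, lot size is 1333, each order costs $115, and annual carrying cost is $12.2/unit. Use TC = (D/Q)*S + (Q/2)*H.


TC = 29845/1333 * 115 + 1333/2 * 12.2

$10706.07


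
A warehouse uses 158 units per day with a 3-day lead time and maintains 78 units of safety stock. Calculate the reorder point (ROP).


Formula: ROP = (Daily Demand * Lead Time) + Safety Stock
Demand during lead time = 158 * 3 = 474 units
ROP = 474 + 78 = 552 units

552 units


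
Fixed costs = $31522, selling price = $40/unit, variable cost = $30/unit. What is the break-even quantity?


Formula: BEQ = Fixed Costs / (Price - Variable Cost)
Contribution margin = $40 - $30 = $10/unit
BEQ = ceil($31522 / $10/unit) = ceil(3152.2) = 3153 units

3153 units


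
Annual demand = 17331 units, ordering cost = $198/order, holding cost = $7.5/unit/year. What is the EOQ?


Formula: EOQ = sqrt(2 * D * S / H)
Numerator: 2 * 17331 * 198 = 6863076
2DS/H = 6863076 / 7.5 = 915076.8
EOQ = sqrt(915076.8) = 956.6 units

956.6 units


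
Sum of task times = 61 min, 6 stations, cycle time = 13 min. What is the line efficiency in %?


Formula: Efficiency = Sum of Task Times / (N_stations * CT) * 100
Total station capacity = 6 stations * 13 min = 78 min
Efficiency = 61 / 78 * 100 = 78.2%

78.2%


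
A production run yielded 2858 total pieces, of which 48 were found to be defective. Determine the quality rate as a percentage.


Formula: Quality Rate = Good Pieces / Total Pieces * 100
Good pieces = 2858 - 48 = 2810
QR = 2810 / 2858 * 100 = 98.3%

98.3%


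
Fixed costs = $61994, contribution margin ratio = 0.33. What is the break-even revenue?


Formula: BER = Fixed Costs / Contribution Margin Ratio
BER = $61994 / 0.33
BER = $187860.61 (to the nearest cent)

$187860.61


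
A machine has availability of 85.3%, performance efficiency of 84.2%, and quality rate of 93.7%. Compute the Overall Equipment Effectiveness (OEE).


Formula: OEE = Availability * Performance * Quality / 10000
A * P = 85.3% * 84.2% / 100 = 71.82%
OEE = 71.82% * 93.7% / 100 = 67.3%

67.3%


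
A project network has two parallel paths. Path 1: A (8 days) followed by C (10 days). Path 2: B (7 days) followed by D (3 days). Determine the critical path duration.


Path 1 = 8 + 10 = 18 days
Path 2 = 7 + 3 = 10 days
Duration = max(18, 10) = 18 days

18 days


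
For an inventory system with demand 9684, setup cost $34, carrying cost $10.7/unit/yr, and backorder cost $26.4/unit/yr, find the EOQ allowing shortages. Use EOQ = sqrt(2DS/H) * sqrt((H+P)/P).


Formula: EOQ* = sqrt(2DS/H) * sqrt((H+P)/P)
Base EOQ = sqrt(2*9684*34/10.7) = 248.08 units
Correction = sqrt((10.7+26.4)/26.4) = 1.18545
EOQ* = 248.08 * 1.18545 = 294.1 units

294.1 units


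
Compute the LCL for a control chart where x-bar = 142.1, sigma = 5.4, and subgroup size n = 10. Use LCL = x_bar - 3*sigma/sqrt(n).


LCL = 142.1 - 3 * 5.4 / sqrt(10)

136.98


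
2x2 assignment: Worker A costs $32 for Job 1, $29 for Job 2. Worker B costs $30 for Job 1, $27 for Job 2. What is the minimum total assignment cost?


Option 1: A->1 + B->2 = $32 + $27 = $59
Option 2: A->2 + B->1 = $29 + $30 = $59
Min cost = min($59, $59) = $59

$59


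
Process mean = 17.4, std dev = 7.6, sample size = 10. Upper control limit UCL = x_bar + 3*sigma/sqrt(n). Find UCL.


UCL = 17.4 + 3 * 7.6 / sqrt(10)

24.61


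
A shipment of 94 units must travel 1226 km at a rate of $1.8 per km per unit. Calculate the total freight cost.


TC = dist * cost * units = 1226 * 1.8 * 94 = $207439.20

$207439.20


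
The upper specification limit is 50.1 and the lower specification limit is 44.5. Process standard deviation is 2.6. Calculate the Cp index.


Cp = (50.1 - 44.5) / (6 * 2.6)

0.36


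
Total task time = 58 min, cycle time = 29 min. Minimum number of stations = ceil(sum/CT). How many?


Formula: N_min = ceil(Sum of Task Times / Cycle Time)
N_min = ceil(58 min / 29 min) = ceil(2.0)
N_min = 2 stations

2


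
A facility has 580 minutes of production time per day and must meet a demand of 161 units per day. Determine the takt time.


Formula: Takt Time = Available Production Time / Customer Demand
Takt = 580 min/day / 161 units/day
Takt = 3.6 min/unit

3.6 min/unit


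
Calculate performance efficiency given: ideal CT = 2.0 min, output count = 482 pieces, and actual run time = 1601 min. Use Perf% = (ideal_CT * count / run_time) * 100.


Formula: Performance = (Ideal CT * Total Count) / Run Time * 100
Ideal output time = 2.0 * 482 = 964.0 min
Performance = 964.0 / 1601 * 100 = 60.2%

60.2%


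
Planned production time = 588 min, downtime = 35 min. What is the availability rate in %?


Formula: Availability = (Planned Time - Downtime) / Planned Time * 100
Uptime = 588 - 35 = 553 min
Availability = 553 / 588 * 100 = 94.0%

94.0%


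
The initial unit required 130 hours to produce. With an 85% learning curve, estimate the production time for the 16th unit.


Formula: T_n = T_1 * (learning_rate)^(log2(n)) where learning_rate = rate/100
Doublings = log2(16) = 4
T_n = 130 * 0.85^4
T_n = 130 * 0.522 = 67.9 hours

67.9 hours


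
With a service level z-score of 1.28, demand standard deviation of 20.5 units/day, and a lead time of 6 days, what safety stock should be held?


Formula: SS = z * sigma_d * sqrt(LT)
sqrt(LT) = sqrt(6) = 2.4495
SS = 1.28 * 20.5 * 2.4495
SS = 64.3 units

64.3 units


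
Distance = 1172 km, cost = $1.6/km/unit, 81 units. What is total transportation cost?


TC = dist * cost * units = 1172 * 1.6 * 81 = $151891.20

$151891.20


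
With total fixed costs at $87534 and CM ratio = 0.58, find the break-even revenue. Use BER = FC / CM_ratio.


Formula: BER = Fixed Costs / Contribution Margin Ratio
BER = $87534 / 0.58
BER = $150920.69 (to the nearest cent)

$150920.69


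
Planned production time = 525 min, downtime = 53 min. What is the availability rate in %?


Formula: Availability = (Planned Time - Downtime) / Planned Time * 100
Uptime = 525 - 53 = 472 min
Availability = 472 / 525 * 100 = 89.9%

89.9%


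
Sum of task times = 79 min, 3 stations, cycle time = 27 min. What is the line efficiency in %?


Formula: Efficiency = Sum of Task Times / (N_stations * CT) * 100
Total station capacity = 3 stations * 27 min = 81 min
Efficiency = 79 / 81 * 100 = 97.5%

97.5%


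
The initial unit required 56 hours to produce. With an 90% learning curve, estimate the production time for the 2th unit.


Formula: T_n = T_1 * (learning_rate)^(log2(n)) where learning_rate = rate/100
Doublings = log2(2) = 1
T_n = 56 * 0.9^1
T_n = 56 * 0.9 = 50.4 hours

50.4 hours


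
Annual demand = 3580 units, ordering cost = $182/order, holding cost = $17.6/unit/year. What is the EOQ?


Formula: EOQ = sqrt(2 * D * S / H)
Numerator: 2 * 3580 * 182 = 1303120
2DS/H = 1303120 / 17.6 = 74040.9
EOQ = sqrt(74040.9) = 272.1 units

272.1 units


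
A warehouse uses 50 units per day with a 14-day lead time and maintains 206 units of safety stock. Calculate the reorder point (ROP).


Formula: ROP = (Daily Demand * Lead Time) + Safety Stock
Demand during lead time = 50 * 14 = 700 units
ROP = 700 + 206 = 906 units

906 units


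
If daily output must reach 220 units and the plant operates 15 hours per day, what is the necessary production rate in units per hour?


Formula: Production Rate = Daily Demand / Available Hours
Rate = 220 units/day / 15 hours/day
Rate = 14.7 units/hour

14.7 units/hour


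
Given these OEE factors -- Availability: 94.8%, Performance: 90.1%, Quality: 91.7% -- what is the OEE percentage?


Formula: OEE = Availability * Performance * Quality / 10000
A * P = 94.8% * 90.1% / 100 = 85.41%
OEE = 85.41% * 91.7% / 100 = 78.3%

78.3%


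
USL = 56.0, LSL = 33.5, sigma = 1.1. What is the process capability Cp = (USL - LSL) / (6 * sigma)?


Cp = (56.0 - 33.5) / (6 * 1.1)

3.41


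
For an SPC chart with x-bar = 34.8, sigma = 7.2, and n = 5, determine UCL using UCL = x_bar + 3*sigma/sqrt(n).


UCL = 34.8 + 3 * 7.2 / sqrt(5)

44.46


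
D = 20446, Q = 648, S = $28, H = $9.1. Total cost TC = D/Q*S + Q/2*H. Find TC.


TC = 20446/648 * 28 + 648/2 * 9.1

$3831.87


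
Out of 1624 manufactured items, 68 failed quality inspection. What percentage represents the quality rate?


Formula: Quality Rate = Good Pieces / Total Pieces * 100
Good pieces = 1624 - 68 = 1556
QR = 1556 / 1624 * 100 = 95.8%

95.8%


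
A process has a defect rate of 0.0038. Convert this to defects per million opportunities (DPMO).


DPMO = defect_rate * 1000000 = 0.0038 * 1000000

3800


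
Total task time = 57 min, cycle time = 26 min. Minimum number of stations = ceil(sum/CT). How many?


Formula: N_min = ceil(Sum of Task Times / Cycle Time)
N_min = ceil(57 min / 26 min) = ceil(2.1923)
N_min = 3 stations

3


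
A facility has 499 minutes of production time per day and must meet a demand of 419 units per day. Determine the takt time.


Formula: Takt Time = Available Production Time / Customer Demand
Takt = 499 min/day / 419 units/day
Takt = 1.19 min/unit

1.19 min/unit


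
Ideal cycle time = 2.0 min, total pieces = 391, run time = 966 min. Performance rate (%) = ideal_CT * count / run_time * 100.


Formula: Performance = (Ideal CT * Total Count) / Run Time * 100
Ideal output time = 2.0 * 391 = 782.0 min
Performance = 782.0 / 966 * 100 = 81.0%

81.0%


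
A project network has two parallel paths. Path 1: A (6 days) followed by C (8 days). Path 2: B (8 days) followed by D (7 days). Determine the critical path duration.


Path 1 = 6 + 8 = 14 days
Path 2 = 8 + 7 = 15 days
Duration = max(14, 15) = 15 days

15 days


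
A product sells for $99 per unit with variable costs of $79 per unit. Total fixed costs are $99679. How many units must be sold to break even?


Formula: BEQ = Fixed Costs / (Price - Variable Cost)
Contribution margin = $99 - $79 = $20/unit
BEQ = ceil($99679 / $20/unit) = ceil(4983.95) = 4984 units

4984 units


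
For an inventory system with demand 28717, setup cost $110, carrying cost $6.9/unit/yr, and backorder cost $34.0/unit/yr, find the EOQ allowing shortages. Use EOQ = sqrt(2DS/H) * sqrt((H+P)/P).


Formula: EOQ* = sqrt(2DS/H) * sqrt((H+P)/P)
Base EOQ = sqrt(2*28717*110/6.9) = 956.88 units
Correction = sqrt((6.9+34.0)/34.0) = 1.09679
EOQ* = 956.88 * 1.09679 = 1049.5 units

1049.5 units


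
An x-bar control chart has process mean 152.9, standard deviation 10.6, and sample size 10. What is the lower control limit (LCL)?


LCL = 152.9 - 3 * 10.6 / sqrt(10)

142.84


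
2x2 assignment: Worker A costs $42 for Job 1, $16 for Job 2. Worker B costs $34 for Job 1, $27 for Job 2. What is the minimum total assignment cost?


Option 1: A->1 + B->2 = $42 + $27 = $69
Option 2: A->2 + B->1 = $16 + $34 = $50
Min cost = min($69, $50) = $50

$50


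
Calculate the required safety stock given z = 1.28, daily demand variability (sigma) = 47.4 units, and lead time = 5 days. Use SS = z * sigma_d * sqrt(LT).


Formula: SS = z * sigma_d * sqrt(LT)
sqrt(LT) = sqrt(5) = 2.2361
SS = 1.28 * 47.4 * 2.2361
SS = 135.7 units

135.7 units


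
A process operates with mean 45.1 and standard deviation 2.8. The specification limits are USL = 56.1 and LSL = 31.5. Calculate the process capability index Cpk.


Cpu = (56.1 - 45.1) / (3 * 2.8) = 1.31
Cpl = (45.1 - 31.5) / (3 * 2.8) = 1.62
Cpk = min(1.31, 1.62) = 1.31

1.31
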